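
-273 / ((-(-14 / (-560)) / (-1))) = -10920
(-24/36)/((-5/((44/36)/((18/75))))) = 55/81 = 0.68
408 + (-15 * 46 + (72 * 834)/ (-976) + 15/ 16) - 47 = -389.59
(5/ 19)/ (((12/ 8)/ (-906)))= -3020/19 = -158.95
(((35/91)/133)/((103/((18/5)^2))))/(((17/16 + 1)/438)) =756864/9794785 = 0.08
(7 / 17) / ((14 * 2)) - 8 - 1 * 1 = -611/68 = -8.99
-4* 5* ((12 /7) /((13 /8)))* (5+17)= -42240/91 = -464.18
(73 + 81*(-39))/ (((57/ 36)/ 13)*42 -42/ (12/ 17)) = 56.74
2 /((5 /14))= 28/5 = 5.60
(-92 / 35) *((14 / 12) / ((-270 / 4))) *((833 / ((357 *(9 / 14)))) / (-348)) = -2254/4756725 = 0.00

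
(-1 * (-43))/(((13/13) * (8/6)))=129/4 = 32.25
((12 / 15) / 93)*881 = 3524/465 = 7.58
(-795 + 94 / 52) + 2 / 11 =-226801/286 = -793.01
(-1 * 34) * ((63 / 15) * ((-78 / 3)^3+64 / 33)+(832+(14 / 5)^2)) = 682280856/275 = 2481021.29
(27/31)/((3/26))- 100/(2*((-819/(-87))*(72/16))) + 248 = 19374454/76167 = 254.37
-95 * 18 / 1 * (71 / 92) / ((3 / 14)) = -141645/23 = -6158.48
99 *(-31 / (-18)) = 341/2 = 170.50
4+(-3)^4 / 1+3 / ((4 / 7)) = 361/4 = 90.25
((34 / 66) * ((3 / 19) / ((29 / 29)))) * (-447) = -7599/209 = -36.36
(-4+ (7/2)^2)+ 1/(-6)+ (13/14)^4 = 1017271/115248 = 8.83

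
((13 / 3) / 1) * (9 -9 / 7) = 234/7 = 33.43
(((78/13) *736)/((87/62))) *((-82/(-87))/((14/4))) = 14967296/17661 = 847.48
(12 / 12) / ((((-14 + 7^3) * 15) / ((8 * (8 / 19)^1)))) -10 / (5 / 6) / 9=-41652/31255 = -1.33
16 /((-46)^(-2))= 33856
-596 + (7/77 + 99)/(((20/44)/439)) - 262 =94844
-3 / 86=-0.03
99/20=4.95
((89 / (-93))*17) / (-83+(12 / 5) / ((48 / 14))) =15130/76539 = 0.20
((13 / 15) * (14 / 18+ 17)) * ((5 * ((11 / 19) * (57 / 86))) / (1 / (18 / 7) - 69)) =-352/817 = -0.43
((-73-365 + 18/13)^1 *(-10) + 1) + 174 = 59035/13 = 4541.15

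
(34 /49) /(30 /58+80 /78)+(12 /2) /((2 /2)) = 551484/85505 = 6.45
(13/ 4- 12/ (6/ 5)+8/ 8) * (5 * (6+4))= -575/2 = -287.50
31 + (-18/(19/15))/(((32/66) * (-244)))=1154183/37088 = 31.12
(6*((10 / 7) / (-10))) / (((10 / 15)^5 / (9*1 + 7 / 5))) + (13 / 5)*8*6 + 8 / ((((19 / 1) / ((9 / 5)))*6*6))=57.13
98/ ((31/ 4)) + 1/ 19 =7479/589 = 12.70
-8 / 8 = -1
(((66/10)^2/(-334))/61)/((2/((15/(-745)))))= 3267/151786300 = 0.00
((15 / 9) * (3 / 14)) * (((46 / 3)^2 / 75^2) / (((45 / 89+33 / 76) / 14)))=14312624/64364625 = 0.22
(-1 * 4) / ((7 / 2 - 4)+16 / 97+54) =-776/10411 = -0.07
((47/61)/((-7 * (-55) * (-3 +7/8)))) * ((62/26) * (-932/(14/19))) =103202224/36331295 = 2.84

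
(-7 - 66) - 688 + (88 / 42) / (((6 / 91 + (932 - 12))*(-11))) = -95573255/125589 = -761.00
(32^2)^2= 1048576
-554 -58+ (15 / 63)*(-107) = -13387/21 = -637.48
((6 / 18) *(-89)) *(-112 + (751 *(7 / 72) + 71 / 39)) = 1102.58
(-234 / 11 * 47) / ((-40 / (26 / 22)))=71487/2420 = 29.54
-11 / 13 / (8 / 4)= -0.42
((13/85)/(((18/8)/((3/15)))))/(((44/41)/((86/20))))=22919/420750 = 0.05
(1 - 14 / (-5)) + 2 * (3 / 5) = 5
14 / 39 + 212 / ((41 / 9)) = 74986/1599 = 46.90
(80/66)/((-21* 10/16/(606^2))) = -2611456/77 = -33915.01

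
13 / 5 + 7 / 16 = 243/80 = 3.04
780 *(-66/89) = -51480/89 = -578.43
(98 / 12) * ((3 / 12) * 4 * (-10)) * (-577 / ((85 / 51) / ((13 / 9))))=40838.78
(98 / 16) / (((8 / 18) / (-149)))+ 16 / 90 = -2956649/1440 = -2053.23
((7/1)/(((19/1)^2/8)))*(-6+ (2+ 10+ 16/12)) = 1232/1083 = 1.14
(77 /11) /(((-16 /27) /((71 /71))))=-189/16 = -11.81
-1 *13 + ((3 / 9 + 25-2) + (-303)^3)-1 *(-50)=-83454200/3 = -27818066.67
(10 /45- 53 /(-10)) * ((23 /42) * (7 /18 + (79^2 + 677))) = 203359123/9720 = 20921.72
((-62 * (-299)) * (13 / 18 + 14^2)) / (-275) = -32821529/2475 = -13261.22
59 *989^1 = 58351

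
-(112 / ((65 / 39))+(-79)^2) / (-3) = 2102.73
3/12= 1/4 = 0.25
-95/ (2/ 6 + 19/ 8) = -456/13 = -35.08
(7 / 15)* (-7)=-49/15 = -3.27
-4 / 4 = -1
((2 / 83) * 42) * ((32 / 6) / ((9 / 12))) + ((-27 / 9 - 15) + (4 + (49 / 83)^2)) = -133399/20667 = -6.45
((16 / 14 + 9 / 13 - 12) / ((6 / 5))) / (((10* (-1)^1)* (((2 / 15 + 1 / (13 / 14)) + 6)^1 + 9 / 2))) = 4625/63938 = 0.07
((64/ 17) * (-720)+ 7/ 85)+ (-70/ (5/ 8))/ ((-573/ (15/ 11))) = -484008093/178585 = -2710.24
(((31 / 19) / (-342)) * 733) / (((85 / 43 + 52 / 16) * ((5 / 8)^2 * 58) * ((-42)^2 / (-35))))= 504304/860708835 = 0.00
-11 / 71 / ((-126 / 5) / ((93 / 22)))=155/5964 = 0.03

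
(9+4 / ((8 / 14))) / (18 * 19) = 8/171 = 0.05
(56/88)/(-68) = -7/748 = -0.01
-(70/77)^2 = -100/121 = -0.83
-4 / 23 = -0.17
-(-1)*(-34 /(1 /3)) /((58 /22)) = -1122/29 = -38.69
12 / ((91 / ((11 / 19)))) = 132/1729 = 0.08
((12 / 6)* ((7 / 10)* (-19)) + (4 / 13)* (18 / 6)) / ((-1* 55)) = 1669/3575 = 0.47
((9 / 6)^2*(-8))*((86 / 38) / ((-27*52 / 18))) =129/247 = 0.52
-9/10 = -0.90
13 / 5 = 2.60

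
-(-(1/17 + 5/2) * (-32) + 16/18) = -12664/153 = -82.77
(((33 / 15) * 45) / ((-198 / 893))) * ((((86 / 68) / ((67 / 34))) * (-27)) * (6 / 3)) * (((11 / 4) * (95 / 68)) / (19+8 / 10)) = 54718575/18224 = 3002.56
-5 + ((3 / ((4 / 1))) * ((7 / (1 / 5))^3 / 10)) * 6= 77155/4 = 19288.75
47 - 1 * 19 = 28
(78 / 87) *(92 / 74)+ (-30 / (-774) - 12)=-1501355/138417 = -10.85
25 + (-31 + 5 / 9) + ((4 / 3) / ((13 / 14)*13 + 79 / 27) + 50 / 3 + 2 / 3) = 611119/51021 = 11.98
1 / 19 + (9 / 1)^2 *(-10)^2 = 153901/19 = 8100.05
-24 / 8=-3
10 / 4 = 5/2 = 2.50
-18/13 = -1.38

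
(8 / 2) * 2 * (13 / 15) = 6.93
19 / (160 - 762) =-19/602 = -0.03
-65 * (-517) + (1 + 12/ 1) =33618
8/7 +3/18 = 55/42 = 1.31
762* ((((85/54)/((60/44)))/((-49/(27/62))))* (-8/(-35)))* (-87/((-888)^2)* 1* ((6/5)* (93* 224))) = 8264652/1677025 = 4.93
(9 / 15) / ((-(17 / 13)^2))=-507/1445 = -0.35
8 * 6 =48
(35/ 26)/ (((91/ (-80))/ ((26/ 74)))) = -200/481 = -0.42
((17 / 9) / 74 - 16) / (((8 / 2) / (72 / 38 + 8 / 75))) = -7.99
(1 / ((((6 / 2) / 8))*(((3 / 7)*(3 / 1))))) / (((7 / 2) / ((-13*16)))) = -3328/27 = -123.26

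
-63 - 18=-81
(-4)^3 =-64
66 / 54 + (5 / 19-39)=-6415/171 = -37.51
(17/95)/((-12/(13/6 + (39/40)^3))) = -10097269/218880000 = -0.05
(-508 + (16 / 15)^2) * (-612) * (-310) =-480809504/5 = -96161900.80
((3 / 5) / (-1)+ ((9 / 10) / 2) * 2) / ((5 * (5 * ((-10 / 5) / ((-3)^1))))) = 9/500 = 0.02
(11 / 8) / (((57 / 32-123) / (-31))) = 1364/3879 = 0.35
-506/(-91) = 506/91 = 5.56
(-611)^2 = 373321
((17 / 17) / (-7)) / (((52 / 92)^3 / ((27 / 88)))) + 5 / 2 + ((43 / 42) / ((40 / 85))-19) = -118286825/8120112 = -14.57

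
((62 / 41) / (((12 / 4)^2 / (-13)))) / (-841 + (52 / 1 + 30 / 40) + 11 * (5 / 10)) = 104/37269 = 0.00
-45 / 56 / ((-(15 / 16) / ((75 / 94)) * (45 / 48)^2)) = 0.78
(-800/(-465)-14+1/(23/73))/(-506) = 19477/1082334 = 0.02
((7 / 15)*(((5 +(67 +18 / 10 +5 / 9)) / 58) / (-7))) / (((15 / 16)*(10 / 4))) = -0.04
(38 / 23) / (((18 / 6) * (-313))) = -38/21597 = 0.00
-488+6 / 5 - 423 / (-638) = -1550777/3190 = -486.14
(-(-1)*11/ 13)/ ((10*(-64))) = -11/8320 = 0.00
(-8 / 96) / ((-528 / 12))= 1/528 = 0.00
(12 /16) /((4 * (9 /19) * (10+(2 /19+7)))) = 361/15600 = 0.02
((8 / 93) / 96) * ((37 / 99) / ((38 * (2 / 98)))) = 1813/4198392 = 0.00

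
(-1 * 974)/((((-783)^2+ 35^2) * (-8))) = 487/2457256 = 0.00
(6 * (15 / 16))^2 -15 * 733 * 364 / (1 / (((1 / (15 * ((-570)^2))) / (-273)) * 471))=171845809/5198400 = 33.06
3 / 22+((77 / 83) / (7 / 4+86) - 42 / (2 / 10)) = -134500285/640926 = -209.85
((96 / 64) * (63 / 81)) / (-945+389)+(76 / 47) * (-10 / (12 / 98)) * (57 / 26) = -590109317/2038296 = -289.51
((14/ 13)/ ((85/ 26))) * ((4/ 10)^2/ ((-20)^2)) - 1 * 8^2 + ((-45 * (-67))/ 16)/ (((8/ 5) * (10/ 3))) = -389882583/13600000 = -28.67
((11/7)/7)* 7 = 11/7 = 1.57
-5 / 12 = -0.42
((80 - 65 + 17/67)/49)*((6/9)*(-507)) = -49348/469 = -105.22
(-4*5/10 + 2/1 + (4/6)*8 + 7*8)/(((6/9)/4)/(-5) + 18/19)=34960/521 = 67.10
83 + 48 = 131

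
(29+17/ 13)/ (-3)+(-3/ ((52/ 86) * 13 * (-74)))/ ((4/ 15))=-3026419/300144 = -10.08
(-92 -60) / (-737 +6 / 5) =0.21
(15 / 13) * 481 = 555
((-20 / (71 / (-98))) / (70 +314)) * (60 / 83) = 1225/23572 = 0.05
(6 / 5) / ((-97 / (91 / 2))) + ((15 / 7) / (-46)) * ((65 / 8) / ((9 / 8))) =-421343/468510 = -0.90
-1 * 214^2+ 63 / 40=-1831777/40 = -45794.42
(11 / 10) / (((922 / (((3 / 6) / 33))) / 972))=81/4610 = 0.02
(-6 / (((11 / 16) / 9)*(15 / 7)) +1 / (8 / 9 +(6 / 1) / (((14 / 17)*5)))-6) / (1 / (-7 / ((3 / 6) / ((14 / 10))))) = 168204162/203225 = 827.67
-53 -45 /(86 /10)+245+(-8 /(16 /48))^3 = -586401/43 = -13637.23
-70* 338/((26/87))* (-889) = 70382130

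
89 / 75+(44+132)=177.19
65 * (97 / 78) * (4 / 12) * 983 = 476755/18 = 26486.39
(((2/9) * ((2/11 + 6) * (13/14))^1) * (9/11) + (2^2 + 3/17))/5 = 15033/14399 = 1.04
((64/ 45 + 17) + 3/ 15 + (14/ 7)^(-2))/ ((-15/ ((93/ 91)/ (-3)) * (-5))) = -105307/1228500 = -0.09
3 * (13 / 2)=39/2 = 19.50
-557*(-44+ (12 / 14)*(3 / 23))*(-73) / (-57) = 287310626/9177 = 31307.69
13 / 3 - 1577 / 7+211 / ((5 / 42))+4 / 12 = 162937/105 = 1551.78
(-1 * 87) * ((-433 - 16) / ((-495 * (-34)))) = 13021/5610 = 2.32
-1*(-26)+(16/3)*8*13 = 1742/3 = 580.67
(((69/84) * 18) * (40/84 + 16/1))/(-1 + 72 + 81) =1.60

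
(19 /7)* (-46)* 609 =-76038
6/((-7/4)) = -24/7 = -3.43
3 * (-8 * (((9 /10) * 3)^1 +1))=-444/5 = -88.80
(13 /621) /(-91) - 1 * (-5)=21734/4347 = 5.00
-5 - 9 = -14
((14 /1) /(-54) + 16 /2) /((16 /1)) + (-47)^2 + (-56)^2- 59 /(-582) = 5345.59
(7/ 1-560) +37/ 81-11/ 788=-35268619/63828 = -552.56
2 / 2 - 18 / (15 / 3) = -13/5 = -2.60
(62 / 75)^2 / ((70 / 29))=55738/196875 = 0.28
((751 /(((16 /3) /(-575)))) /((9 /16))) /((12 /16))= -1727300/9 = -191922.22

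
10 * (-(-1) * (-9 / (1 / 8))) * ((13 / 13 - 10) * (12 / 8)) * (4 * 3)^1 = 116640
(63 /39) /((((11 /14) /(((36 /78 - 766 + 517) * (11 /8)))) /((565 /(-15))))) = 17890047/676 = 26464.57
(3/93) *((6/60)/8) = 1/2480 = 0.00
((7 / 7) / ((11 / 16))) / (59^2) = 16/38291 = 0.00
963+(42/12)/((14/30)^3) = 97749/98 = 997.44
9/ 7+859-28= 5826/7 = 832.29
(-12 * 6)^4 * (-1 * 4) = -107495424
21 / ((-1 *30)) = -7/10 = -0.70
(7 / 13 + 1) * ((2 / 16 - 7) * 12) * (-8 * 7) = 92400/13 = 7107.69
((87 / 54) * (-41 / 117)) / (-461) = 1189/970866 = 0.00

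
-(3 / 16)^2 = -9/256 = -0.04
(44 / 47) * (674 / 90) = 14828/2115 = 7.01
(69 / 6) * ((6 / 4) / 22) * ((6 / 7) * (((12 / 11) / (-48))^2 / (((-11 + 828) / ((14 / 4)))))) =207/139190656 = 0.00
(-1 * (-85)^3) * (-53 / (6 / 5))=-162743125/6 = -27123854.17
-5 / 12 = -0.42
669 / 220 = 3.04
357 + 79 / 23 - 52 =7094/23 = 308.43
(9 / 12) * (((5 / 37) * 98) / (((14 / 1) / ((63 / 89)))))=6615/13172 = 0.50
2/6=1/3 = 0.33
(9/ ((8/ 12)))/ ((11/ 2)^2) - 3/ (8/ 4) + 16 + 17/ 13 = 51135/3146 = 16.25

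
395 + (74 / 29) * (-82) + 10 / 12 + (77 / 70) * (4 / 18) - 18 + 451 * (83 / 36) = 2103037/1740 = 1208.64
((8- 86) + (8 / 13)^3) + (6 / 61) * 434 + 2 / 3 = -34.41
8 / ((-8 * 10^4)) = -1/10000 = 0.00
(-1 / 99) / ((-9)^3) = 1/72171 = 0.00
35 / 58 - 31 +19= -661/58 = -11.40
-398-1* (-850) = 452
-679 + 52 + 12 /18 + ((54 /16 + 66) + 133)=-10175/24 = -423.96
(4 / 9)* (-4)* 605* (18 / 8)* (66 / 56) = -19965/7 = -2852.14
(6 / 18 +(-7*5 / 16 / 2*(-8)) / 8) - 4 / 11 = 1123/1056 = 1.06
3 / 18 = 0.17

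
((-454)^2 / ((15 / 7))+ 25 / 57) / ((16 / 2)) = 9137851/760 = 12023.49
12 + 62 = 74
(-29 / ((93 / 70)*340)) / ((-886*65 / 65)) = 203/2801532 = 0.00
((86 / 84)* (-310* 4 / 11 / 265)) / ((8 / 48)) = -10664/4081 = -2.61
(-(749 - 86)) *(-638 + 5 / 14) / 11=5918601/154 = 38432.47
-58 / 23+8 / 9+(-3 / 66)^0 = -131/207 = -0.63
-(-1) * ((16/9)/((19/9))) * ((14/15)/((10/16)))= 1792/1425 = 1.26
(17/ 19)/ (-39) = -17/741 = -0.02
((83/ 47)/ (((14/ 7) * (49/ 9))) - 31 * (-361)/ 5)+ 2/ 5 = 51558693/23030 = 2238.76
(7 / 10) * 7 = 4.90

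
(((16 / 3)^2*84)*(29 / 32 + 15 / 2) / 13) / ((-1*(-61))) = 60256/2379 = 25.33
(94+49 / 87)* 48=131632/29 = 4539.03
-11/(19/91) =-1001/19 = -52.68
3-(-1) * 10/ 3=19/3 = 6.33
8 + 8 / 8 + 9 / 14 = 135/14 = 9.64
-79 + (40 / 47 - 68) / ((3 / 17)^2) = -2235.23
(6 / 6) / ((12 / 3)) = 1/4 = 0.25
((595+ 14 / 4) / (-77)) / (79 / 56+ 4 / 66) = -5.28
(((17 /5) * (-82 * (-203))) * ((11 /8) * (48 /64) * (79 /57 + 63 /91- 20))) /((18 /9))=-523001.15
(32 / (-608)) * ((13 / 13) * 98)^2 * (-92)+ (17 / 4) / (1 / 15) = 3539117/76 = 46567.33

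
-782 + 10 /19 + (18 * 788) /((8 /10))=322022/19 = 16948.53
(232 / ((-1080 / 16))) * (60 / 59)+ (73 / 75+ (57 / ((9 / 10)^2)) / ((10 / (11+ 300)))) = 87057313/39825 = 2186.00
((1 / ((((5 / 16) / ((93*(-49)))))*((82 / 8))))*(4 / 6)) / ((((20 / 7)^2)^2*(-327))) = 3647119/83793750 = 0.04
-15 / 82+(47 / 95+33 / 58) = 99488/112955 = 0.88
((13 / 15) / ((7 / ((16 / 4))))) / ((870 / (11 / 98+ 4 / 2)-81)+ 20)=1196/847385 = 0.00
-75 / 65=-1.15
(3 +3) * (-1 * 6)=-36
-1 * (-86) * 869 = 74734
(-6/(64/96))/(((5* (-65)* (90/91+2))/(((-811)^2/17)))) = 41436423/115600 = 358.45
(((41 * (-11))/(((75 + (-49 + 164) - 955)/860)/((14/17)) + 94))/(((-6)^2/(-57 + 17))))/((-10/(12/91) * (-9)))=56416/7139691 = 0.01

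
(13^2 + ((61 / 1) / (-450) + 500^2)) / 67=112575989/30150 = 3733.86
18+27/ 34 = 639/34 = 18.79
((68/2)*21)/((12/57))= 6783/2 = 3391.50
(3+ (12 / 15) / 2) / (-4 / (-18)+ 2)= 153/100 = 1.53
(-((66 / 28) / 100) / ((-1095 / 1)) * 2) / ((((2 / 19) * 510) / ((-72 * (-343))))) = 30723/1551250 = 0.02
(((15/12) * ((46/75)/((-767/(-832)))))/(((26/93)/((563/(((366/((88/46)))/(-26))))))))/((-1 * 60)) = 3071728/809775 = 3.79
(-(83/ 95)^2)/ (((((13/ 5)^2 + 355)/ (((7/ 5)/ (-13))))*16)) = 6889/485068480 = 0.00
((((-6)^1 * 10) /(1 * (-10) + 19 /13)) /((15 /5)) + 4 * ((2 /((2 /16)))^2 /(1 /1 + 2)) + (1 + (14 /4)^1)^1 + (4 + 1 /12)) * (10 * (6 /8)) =782015/296 = 2641.94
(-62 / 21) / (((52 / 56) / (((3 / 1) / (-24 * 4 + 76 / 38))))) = 62/611 = 0.10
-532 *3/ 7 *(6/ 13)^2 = -8208/169 = -48.57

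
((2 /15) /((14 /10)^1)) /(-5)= -2/105 = -0.02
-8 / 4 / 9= -2/9 = -0.22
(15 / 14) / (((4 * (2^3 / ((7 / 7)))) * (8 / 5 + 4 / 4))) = 75/5824 = 0.01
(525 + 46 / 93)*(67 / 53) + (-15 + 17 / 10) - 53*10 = 5964313/49290 = 121.00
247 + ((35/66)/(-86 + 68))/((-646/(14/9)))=853018697/3453516 = 247.00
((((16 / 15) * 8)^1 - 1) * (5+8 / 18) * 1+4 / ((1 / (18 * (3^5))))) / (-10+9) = -2367497/135 = -17537.01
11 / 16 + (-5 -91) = -1525/16 = -95.31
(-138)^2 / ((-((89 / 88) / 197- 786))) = 330146784/13626007 = 24.23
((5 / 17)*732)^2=13395600/289 = 46351.56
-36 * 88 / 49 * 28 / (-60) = 1056/35 = 30.17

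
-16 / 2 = -8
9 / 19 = 0.47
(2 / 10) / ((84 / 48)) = 4/35 = 0.11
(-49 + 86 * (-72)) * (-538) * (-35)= -117518030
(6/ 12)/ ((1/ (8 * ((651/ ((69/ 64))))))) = 55552/23 = 2415.30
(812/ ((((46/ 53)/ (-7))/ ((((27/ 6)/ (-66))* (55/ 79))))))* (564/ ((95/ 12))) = 764577576/34523 = 22146.90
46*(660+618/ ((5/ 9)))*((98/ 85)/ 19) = 4947.36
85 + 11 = 96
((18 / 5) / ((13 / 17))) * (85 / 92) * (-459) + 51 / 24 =-4770353/2392 = -1994.29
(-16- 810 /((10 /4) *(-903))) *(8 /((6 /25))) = -470800/903 = -521.37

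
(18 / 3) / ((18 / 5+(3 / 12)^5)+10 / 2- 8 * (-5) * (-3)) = -10240/190121 = -0.05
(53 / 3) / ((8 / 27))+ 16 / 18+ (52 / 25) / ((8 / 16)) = 116413/1800 = 64.67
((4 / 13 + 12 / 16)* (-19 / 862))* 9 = -9405/44824 = -0.21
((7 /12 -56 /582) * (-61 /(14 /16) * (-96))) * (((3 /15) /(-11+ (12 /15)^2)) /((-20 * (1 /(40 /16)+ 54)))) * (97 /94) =24705/413882 = 0.06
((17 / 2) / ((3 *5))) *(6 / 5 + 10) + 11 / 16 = 8441/1200 = 7.03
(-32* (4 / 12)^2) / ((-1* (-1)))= -32/9 = -3.56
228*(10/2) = 1140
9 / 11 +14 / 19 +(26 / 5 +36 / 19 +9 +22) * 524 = 19963.20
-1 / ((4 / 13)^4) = -111.57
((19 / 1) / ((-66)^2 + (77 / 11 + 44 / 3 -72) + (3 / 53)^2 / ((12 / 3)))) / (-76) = -8427/145135439 = 0.00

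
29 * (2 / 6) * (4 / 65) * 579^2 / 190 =6481326/6175 = 1049.61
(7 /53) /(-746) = -7/39538 = 0.00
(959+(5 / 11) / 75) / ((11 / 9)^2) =4272372/6655 = 641.98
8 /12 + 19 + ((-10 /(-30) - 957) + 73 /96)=-89879/96 = -936.24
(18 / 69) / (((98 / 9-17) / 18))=-0.77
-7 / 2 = -3.50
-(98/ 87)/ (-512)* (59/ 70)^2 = 3481/2227200 = 0.00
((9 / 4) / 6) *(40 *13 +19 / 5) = 196.42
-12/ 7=-1.71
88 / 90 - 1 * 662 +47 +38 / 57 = -27601/45 = -613.36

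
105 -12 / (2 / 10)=45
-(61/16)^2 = -3721/256 = -14.54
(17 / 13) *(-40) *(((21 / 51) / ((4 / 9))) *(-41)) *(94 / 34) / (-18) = -67445/221 = -305.18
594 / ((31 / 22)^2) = 287496/961 = 299.16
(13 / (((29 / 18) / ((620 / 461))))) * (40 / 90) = 64480/13369 = 4.82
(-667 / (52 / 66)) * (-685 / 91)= 15077535/2366 = 6372.58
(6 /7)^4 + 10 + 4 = 34910/2401 = 14.54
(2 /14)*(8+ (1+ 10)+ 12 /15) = 99/35 = 2.83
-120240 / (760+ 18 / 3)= -60120/383 = -156.97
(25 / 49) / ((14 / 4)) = 50/343 = 0.15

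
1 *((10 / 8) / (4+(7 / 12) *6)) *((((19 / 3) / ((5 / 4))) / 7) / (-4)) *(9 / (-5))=19/350 = 0.05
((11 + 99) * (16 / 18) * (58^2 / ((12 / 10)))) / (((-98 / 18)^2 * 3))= 7400800/2401 = 3082.38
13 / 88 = 0.15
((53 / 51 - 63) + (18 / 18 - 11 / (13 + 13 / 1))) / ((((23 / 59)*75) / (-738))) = 39378901/25415 = 1549.44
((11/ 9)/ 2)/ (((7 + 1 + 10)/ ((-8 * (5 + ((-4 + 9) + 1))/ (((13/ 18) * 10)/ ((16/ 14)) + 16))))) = -1936/14463 = -0.13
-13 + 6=-7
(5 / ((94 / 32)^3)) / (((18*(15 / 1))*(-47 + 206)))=2048/445712139 = 0.00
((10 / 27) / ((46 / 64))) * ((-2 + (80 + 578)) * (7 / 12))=367360/1863 = 197.19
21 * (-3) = -63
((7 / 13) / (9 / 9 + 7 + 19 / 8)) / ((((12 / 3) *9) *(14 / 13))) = 1/747 = 0.00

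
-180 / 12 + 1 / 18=-269/18 = -14.94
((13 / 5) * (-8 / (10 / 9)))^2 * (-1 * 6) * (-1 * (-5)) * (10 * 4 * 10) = -21026304/5 = -4205260.80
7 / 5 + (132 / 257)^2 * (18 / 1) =2030503/330245 = 6.15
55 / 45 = 11/9 = 1.22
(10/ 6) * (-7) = -35/3 = -11.67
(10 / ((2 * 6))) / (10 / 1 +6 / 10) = 0.08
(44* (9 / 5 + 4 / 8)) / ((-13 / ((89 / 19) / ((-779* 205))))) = 45034/197223325 = 0.00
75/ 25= 3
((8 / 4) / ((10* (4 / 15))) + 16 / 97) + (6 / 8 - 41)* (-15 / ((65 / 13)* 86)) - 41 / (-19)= 2838327/633992 = 4.48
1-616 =-615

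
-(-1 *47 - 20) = 67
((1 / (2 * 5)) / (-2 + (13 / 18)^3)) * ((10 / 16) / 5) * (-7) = 5103/94670 = 0.05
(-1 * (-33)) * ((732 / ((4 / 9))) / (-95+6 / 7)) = -577.32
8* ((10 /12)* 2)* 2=80/3 = 26.67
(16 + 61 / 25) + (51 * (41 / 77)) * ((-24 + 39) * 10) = 7876747/1925 = 4091.82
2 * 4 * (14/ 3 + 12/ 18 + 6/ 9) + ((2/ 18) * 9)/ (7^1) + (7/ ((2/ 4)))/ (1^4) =62.14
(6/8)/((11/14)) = 21/22 = 0.95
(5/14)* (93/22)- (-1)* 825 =254565/308 = 826.51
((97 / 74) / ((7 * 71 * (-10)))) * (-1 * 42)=291/26270 = 0.01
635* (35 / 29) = 22225/29 = 766.38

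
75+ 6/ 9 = 227/3 = 75.67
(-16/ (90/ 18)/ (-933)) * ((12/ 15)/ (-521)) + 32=388874336/12152325 = 32.00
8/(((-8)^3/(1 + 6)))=-0.11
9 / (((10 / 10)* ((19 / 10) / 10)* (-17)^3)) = -900/93347 = -0.01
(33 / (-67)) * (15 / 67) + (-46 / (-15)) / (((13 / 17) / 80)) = 56147063/175071 = 320.71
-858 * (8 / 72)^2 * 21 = -2002/9 = -222.44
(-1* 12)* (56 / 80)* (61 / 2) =-1281/5 = -256.20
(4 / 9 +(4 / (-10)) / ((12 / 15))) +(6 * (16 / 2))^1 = 863/18 = 47.94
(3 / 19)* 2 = 6/19 = 0.32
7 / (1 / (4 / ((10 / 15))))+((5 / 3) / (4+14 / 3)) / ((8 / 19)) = 8831/208 = 42.46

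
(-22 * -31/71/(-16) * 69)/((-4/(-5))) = -117645/2272 = -51.78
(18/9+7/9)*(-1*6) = -50/3 = -16.67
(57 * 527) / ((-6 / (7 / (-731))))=4123/86 = 47.94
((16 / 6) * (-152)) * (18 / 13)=-7296/13 = -561.23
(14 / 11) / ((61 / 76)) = 1064/671 = 1.59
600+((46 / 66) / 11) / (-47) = 10236577/17061 = 600.00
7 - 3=4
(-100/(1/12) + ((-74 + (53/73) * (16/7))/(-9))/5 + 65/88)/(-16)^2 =-807841439/172677120 = -4.68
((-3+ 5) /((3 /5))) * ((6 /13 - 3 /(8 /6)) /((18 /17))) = -2635/468 = -5.63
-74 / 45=-1.64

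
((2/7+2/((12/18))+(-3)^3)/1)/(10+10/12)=-996/455 = -2.19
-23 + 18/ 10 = -106/5 = -21.20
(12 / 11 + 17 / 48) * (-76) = -14497/132 = -109.83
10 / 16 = 5/8 = 0.62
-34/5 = -6.80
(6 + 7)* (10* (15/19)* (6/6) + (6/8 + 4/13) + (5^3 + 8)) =140249/76 = 1845.38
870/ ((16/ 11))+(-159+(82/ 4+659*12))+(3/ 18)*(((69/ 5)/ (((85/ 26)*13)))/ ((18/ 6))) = 85349959/10200 = 8367.64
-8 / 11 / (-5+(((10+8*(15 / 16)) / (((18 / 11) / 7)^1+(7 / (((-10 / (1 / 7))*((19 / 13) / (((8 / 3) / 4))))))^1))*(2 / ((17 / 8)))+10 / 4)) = -1123088/131320585 = -0.01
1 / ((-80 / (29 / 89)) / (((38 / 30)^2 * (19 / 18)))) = -198911/28836000 = -0.01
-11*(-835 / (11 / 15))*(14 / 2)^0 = 12525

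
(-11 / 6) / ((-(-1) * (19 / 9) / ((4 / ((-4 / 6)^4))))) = -2673/152 = -17.59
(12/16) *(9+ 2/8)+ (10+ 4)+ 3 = 383/16 = 23.94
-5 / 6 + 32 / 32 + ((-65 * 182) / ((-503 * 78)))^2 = 1173077/4554162 = 0.26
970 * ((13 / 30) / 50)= 1261/150 = 8.41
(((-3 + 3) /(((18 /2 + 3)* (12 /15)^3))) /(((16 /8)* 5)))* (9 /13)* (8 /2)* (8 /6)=0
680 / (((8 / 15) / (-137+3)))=-170850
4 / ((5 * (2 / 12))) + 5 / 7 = 193/35 = 5.51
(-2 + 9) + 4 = 11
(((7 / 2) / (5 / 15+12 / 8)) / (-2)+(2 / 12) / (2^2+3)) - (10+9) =-4604/231 = -19.93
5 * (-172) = -860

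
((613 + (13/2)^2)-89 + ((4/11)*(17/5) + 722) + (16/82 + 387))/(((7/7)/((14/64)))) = 105865669/288640 = 366.77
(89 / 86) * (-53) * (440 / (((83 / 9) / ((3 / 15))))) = -1867932/3569 = -523.38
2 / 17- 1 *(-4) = 70/17 = 4.12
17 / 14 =1.21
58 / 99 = 0.59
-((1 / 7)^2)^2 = -1/2401 = 0.00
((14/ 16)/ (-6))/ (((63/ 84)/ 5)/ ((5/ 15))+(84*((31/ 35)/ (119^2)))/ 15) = -0.32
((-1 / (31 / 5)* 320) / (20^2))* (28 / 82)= -56/1271 = -0.04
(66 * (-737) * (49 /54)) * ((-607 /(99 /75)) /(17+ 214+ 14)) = 2236795/27 = 82844.26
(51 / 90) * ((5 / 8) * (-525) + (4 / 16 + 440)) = 5083/80 = 63.54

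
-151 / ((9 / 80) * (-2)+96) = -6040/3831 = -1.58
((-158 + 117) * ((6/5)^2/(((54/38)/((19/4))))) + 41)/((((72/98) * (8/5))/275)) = -15800785/432 = -36575.89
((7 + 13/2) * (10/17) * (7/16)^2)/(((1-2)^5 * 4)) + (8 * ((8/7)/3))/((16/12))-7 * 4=-26.09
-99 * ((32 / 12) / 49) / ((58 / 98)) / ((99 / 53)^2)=-22472/8613 = -2.61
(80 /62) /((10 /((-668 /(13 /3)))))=-8016/403 = -19.89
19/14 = 1.36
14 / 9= 1.56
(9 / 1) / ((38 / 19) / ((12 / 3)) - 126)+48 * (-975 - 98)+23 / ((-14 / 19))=-181094995/3514 = -51535.29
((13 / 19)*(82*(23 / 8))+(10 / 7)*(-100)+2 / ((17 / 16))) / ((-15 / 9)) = -110307/9044 = -12.20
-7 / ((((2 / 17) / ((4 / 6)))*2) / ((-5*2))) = 595/3 = 198.33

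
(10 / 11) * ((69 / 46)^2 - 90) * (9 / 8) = -15795/176 = -89.74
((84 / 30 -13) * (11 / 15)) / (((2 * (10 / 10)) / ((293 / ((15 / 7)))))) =-383537/750 = -511.38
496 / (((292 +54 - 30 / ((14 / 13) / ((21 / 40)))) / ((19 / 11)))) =75392/29161 = 2.59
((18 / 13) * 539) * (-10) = -97020/13 = -7463.08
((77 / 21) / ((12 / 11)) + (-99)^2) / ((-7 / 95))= -133059.19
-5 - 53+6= -52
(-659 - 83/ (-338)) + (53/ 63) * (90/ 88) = -34244701/52052 = -657.89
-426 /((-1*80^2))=213/3200 = 0.07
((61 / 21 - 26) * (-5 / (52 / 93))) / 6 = 75175/2184 = 34.42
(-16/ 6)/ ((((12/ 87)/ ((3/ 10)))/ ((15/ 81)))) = -29/27 = -1.07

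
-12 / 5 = -2.40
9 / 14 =0.64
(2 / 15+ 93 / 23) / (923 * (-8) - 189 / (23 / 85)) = -1441/2788455 = 0.00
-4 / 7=-0.57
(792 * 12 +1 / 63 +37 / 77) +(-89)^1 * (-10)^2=418916/693 = 604.50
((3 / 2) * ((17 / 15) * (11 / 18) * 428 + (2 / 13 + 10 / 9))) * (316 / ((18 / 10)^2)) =412738660/9477 = 43551.62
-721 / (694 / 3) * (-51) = 110313/694 = 158.95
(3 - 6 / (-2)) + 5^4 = 631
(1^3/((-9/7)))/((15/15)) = -7/9 = -0.78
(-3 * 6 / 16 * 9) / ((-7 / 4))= 81/14 = 5.79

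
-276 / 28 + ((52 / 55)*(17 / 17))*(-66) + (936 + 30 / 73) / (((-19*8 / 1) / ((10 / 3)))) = -9009221/97090 = -92.79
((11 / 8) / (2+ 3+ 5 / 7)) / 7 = 11/320 = 0.03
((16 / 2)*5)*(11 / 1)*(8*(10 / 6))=17600/3 = 5866.67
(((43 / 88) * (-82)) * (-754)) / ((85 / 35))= 4652557/374 = 12439.99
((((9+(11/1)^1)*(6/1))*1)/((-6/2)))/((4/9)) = -90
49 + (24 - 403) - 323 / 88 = -29363/88 = -333.67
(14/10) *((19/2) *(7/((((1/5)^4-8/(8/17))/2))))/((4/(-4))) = 116375/10624 = 10.95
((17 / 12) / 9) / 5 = 17/540 = 0.03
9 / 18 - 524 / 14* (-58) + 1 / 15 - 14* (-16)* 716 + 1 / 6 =17068337/105 = 162555.59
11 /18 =0.61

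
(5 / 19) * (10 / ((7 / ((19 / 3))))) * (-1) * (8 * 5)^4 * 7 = -42666666.67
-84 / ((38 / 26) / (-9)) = 9828/19 = 517.26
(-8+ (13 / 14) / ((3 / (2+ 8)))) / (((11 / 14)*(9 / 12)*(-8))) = 103/99 = 1.04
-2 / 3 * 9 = -6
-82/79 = -1.04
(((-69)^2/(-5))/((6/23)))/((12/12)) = -36501/10 = -3650.10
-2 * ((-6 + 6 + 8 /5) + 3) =-46/5 = -9.20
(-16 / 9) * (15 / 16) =-5/3 = -1.67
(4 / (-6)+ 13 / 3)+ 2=17/3 = 5.67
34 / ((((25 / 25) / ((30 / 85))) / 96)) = 1152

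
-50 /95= -10/19 = -0.53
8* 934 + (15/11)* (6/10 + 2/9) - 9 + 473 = 261925/33 = 7937.12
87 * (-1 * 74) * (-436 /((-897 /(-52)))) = 3742624/23 = 162722.78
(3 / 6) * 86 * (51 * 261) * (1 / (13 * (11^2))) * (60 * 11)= 34342380/143 = 240156.50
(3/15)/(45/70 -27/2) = -7/450 = -0.02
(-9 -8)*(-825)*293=4109325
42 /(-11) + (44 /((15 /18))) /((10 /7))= 9114/275 = 33.14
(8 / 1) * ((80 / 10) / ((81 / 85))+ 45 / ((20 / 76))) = 116248/81 = 1435.16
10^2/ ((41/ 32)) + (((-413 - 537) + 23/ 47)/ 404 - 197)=-94434183/778508 = -121.30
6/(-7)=-6/7 = -0.86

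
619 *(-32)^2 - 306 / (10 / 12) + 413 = 3169509/5 = 633901.80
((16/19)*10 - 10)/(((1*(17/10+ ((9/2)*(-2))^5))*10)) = 30/11218987 = 0.00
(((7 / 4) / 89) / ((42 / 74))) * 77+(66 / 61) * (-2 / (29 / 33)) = 387673/1889292 = 0.21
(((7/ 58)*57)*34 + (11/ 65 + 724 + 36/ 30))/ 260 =452054/122525 = 3.69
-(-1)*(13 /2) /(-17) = -13/34 = -0.38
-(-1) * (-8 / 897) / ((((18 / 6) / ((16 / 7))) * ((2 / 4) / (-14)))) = 512/2691 = 0.19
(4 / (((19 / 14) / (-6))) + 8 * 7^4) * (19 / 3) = 364616/3 = 121538.67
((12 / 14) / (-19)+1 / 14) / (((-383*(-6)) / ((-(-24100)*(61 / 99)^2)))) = 22419025/213965631 = 0.10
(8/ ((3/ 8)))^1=64/3 = 21.33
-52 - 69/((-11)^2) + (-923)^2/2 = 103070687/242 = 425911.93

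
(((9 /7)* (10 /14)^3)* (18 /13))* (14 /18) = 2250/4459 = 0.50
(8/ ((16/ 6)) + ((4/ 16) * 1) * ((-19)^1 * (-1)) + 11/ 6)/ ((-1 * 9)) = -115/108 = -1.06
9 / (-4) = -2.25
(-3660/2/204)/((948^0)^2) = -305/34 = -8.97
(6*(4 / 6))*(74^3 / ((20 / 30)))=2431344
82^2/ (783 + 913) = 1681/424 = 3.96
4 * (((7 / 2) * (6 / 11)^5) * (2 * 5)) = 1088640/161051 = 6.76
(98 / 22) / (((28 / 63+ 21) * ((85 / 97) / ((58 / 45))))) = 275674/902275 = 0.31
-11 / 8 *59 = -649/8 = -81.12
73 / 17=4.29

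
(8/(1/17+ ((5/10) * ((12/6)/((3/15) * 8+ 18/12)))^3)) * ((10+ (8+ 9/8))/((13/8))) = 68876792/67587 = 1019.08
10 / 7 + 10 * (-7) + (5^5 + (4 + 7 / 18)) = 385663/126 = 3060.82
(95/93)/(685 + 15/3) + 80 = 1026739/12834 = 80.00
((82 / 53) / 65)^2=6724/11868025 = 0.00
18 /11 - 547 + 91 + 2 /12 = -29977/66 = -454.20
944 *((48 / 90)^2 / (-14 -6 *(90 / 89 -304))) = 0.15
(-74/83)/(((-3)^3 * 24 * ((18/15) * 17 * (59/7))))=1295/161836056 = 0.00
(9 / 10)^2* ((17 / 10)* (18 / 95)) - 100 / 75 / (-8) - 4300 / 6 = -34021357/47500 = -716.24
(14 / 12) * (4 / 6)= 7/9 = 0.78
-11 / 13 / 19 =-0.04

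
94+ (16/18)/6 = 2542/27 = 94.15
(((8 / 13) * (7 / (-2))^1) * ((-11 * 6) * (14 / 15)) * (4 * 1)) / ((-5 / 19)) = -655424/325 = -2016.69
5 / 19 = 0.26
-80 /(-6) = 40/3 = 13.33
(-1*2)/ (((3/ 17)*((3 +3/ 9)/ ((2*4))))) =-27.20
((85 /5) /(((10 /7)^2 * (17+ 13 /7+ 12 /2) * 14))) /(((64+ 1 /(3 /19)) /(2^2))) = 833/611900 = 0.00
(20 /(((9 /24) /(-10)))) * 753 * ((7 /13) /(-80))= 2703.08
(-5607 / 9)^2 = 388129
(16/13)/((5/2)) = 32/65 = 0.49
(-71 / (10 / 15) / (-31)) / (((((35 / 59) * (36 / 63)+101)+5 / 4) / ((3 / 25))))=1062/264275 = 0.00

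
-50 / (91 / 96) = -4800/91 = -52.75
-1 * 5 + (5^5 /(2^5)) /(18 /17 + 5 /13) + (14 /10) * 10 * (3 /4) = 746769/10208 = 73.16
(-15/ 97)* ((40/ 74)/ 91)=-300/326599 = 0.00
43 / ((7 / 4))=172/7 = 24.57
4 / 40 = 1/10 = 0.10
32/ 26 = 16/13 = 1.23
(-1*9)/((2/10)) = -45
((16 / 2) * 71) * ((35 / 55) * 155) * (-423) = -260686440/11 = -23698767.27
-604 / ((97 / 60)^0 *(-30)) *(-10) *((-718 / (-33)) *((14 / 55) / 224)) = -54209/10890 = -4.98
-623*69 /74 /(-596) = 42987/44104 = 0.97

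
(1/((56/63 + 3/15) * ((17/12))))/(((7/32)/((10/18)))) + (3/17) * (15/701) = 6745035/4087531 = 1.65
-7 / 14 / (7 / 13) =-13/14 = -0.93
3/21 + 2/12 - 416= -17459/42 = -415.69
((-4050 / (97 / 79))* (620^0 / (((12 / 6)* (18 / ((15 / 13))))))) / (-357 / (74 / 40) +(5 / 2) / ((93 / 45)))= 0.55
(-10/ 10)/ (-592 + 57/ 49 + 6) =49/28657 = 0.00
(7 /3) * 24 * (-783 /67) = -43848/67 = -654.45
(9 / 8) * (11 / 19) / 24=33/1216 = 0.03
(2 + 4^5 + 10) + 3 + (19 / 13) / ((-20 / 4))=67516/65 = 1038.71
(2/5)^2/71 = 4/1775 = 0.00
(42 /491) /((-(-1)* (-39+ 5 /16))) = -672/303929 = 0.00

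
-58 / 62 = -29/31 = -0.94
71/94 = 0.76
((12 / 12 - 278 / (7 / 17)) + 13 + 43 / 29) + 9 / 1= -650.66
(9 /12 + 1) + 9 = 10.75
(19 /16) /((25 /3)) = 57/400 = 0.14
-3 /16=-0.19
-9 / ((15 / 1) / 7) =-21/5 = -4.20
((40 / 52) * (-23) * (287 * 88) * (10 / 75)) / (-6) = 1161776/117 = 9929.71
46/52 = 23/26 = 0.88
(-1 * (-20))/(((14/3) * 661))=30/4627 = 0.01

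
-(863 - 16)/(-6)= 847/6 = 141.17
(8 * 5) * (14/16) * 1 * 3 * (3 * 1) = 315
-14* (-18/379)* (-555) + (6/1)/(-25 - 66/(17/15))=-197940558/536285 = -369.10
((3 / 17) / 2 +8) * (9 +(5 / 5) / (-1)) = 1100/17 = 64.71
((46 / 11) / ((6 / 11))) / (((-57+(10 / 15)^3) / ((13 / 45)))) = -299/7655 = -0.04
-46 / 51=-0.90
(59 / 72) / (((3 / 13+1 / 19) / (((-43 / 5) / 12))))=-626639/302400 = -2.07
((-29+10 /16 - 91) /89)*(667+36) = -671365/712 = -942.93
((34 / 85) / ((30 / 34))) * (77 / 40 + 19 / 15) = 6511/4500 = 1.45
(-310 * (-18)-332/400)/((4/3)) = 1673751/400 = 4184.38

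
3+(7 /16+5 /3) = 245/48 = 5.10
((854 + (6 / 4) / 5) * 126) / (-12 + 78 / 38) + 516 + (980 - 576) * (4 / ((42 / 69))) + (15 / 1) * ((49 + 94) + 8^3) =228346/105 = 2174.72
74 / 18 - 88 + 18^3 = 51733/9 = 5748.11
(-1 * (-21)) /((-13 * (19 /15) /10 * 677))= -3150/167219 = -0.02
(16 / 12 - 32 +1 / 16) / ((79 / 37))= -54353/3792 = -14.33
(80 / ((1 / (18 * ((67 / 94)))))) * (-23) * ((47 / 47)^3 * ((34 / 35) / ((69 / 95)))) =-10387680/329 = -31573.50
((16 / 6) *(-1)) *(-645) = 1720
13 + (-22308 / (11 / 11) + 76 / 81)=-1805819/81 = -22294.06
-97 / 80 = -1.21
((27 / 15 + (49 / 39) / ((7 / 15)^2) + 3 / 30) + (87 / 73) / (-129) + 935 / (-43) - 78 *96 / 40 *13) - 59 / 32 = -371936323/151840 = -2449.53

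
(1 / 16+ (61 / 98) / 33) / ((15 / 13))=5473/77616 = 0.07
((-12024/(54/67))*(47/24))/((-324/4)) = 525883/1458 = 360.69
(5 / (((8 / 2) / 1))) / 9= 5/36 = 0.14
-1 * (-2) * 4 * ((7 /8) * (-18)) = -126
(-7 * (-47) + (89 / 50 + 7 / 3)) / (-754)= -1723/3900 = -0.44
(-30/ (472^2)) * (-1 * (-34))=-255/55696 = 0.00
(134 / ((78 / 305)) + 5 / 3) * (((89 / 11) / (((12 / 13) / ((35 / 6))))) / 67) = 15964375/39798 = 401.14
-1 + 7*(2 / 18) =-2/9 = -0.22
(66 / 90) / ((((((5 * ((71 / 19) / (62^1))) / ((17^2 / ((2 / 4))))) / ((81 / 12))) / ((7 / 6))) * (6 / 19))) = 249033323/7100 = 35075.12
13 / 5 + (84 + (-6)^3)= -647/5 = -129.40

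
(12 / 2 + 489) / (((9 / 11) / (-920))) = -556600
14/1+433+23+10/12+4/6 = 943/2 = 471.50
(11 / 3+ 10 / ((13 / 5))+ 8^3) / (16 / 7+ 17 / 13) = 141827/981 = 144.57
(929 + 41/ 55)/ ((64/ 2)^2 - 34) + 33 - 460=-11599507/27225 = -426.06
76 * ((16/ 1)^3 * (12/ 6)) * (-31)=-19300352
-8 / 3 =-2.67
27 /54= 1/2 = 0.50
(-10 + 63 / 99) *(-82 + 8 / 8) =8343/11 = 758.45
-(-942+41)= 901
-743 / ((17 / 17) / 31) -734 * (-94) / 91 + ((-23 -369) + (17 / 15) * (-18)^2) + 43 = -10126754/455 = -22256.60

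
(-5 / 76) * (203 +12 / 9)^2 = -1878845/684 = -2746.85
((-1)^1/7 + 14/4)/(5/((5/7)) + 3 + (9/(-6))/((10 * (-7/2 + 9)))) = 2585/7679 = 0.34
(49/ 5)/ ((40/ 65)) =637/40 = 15.92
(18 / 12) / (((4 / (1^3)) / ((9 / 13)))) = 27/104 = 0.26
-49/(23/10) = -490/23 = -21.30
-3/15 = -1/5 = -0.20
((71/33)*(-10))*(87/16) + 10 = -9415/88 = -106.99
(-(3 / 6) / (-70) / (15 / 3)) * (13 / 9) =13/6300 = 0.00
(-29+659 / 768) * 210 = -5909.80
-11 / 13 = -0.85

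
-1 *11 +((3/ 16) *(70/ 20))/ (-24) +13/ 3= -5141/768 = -6.69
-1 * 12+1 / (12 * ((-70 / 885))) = -731/56 = -13.05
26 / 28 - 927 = -12965/14 = -926.07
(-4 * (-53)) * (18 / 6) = 636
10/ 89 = 0.11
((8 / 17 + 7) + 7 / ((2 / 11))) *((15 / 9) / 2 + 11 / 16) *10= 190165/272 = 699.14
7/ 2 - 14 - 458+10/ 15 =-2807/6 = -467.83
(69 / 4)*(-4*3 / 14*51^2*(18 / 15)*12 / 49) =-19382652/1715 = -11301.84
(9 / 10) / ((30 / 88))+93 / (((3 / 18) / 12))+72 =169266/25 = 6770.64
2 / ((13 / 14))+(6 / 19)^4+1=5360009/1694173 = 3.16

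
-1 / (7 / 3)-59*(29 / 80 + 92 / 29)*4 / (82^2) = -15086773/27299440 = -0.55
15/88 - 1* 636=-55953/88 = -635.83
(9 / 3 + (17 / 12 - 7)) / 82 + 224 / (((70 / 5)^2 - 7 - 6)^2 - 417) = -5589/225992 = -0.02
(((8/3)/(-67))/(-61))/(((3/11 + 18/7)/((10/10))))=616/2685159 = 0.00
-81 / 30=-27/10 = -2.70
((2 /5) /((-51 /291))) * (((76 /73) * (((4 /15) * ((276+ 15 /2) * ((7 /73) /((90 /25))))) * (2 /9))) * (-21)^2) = -212402064/452965 = -468.91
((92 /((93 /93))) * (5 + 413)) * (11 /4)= 105754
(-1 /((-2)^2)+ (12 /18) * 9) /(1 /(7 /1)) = 161/4 = 40.25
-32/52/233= -8/3029 = 0.00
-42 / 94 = -21/47 = -0.45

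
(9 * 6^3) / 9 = 216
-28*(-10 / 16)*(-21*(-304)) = 111720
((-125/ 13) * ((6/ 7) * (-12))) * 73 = 657000/91 = 7219.78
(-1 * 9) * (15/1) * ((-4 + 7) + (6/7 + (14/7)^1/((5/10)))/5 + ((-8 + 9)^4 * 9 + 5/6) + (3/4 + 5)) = -73917/28 = -2639.89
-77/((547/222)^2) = -3794868/299209 = -12.68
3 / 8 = 0.38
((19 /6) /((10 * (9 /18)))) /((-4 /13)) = -2.06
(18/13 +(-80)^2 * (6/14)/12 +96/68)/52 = 178963/40222 = 4.45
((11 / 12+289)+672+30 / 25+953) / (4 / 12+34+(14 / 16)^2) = 1839472/33695 = 54.59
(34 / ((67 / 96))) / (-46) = -1.06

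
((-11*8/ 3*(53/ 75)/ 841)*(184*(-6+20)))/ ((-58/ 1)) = 6007232/5487525 = 1.09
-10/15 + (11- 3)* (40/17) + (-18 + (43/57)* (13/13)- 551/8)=-526855/7752 = -67.96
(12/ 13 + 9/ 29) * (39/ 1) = 1395/29 = 48.10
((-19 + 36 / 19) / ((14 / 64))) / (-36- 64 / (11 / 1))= 5720/3059 = 1.87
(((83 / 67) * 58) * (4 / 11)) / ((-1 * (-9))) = 19256/6633 = 2.90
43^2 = 1849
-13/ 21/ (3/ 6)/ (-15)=26/315 = 0.08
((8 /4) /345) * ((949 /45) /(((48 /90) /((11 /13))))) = 803/4140 = 0.19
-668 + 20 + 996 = 348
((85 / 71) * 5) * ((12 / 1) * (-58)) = -295800/71 = -4166.20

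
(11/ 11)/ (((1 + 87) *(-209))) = -1/18392 = 0.00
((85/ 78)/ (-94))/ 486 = -85/3563352 = 0.00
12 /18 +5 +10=47/3 = 15.67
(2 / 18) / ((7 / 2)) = 0.03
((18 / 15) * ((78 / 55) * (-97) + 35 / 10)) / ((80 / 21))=-929061/22000 = -42.23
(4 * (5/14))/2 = 5/7 = 0.71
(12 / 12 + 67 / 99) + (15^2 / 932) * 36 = 239153/23067 = 10.37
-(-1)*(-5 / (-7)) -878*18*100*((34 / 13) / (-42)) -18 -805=8880772/91 = 97590.90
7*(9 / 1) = 63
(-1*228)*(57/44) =-3249/11 = -295.36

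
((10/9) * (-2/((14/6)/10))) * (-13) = 2600/21 = 123.81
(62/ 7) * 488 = 30256/7 = 4322.29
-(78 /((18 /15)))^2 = -4225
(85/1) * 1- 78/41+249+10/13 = 177418/533 = 332.87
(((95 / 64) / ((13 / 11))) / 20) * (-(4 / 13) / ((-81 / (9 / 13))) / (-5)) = -209/6327360 = 0.00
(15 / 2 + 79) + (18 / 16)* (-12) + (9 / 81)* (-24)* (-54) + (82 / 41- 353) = -134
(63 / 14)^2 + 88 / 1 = 108.25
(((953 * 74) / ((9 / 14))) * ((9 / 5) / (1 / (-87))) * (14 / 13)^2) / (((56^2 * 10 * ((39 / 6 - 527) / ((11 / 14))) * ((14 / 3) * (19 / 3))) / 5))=0.16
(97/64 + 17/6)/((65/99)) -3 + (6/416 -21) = -14445/832 = -17.36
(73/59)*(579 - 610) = -2263/59 = -38.36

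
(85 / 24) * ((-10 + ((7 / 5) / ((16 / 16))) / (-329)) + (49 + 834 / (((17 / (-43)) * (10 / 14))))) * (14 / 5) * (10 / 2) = -144502.96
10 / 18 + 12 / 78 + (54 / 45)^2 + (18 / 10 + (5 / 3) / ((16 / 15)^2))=5.41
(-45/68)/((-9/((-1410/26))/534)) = -941175/442 = -2129.36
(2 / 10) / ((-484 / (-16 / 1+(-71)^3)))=357927/2420 = 147.90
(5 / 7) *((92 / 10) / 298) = 23/1043 = 0.02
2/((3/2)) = 4/3 = 1.33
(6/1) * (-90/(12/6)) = -270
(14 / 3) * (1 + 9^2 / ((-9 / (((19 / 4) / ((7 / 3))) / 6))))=-115/12 = -9.58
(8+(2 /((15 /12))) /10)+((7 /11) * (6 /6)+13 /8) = 10.42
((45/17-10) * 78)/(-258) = 1625/731 = 2.22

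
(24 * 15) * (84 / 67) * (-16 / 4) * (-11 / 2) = 665280/67 = 9929.55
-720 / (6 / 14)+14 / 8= -6713/4 = -1678.25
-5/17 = -0.29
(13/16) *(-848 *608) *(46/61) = -315900.85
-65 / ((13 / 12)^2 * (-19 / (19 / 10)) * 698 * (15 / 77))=924/22685 = 0.04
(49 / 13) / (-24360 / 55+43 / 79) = -42581/4997395 = -0.01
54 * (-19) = -1026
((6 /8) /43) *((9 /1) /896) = 27/154112 = 0.00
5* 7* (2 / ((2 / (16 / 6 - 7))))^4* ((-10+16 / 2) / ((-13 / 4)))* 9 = 615160/9 = 68351.11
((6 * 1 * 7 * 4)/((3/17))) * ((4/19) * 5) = 19040/19 = 1002.11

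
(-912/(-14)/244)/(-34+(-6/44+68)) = 2508/318115 = 0.01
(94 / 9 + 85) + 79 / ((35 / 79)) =86234/315 = 273.76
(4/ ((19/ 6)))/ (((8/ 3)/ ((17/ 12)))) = 51/76 = 0.67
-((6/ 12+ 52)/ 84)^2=-0.39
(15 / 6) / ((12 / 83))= 415/24 = 17.29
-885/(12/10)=-1475/2 = -737.50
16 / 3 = 5.33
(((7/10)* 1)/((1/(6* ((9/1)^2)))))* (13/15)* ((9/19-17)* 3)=-6943482/475 = -14617.86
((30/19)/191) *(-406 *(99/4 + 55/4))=-468930/3629 = -129.22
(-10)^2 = 100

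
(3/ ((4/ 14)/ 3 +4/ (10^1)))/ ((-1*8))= -315/416 = -0.76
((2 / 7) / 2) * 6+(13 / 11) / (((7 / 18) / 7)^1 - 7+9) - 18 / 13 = 1758/37037 = 0.05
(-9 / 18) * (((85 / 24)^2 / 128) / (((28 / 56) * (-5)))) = 1445/73728 = 0.02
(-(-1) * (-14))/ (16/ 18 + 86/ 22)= -1386/475 = -2.92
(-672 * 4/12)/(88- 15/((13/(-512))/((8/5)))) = -0.22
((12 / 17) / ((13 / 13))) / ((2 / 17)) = 6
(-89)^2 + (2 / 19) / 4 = 300999/38 = 7921.03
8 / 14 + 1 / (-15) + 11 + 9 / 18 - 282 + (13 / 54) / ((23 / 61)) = -5854469/21735 = -269.36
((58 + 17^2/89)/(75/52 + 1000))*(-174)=-49320648/4634675 = -10.64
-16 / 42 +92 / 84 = 5/7 = 0.71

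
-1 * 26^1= -26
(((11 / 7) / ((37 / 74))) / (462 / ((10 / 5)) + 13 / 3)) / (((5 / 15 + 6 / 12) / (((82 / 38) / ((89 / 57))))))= 0.02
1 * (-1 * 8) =-8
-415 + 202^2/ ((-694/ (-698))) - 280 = 13999431/347 = 40344.18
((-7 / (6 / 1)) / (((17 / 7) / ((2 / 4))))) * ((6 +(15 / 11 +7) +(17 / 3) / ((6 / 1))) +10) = -245539/40392 = -6.08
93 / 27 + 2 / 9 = 11/3 = 3.67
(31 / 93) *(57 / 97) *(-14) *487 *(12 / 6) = -259084/97 = -2670.97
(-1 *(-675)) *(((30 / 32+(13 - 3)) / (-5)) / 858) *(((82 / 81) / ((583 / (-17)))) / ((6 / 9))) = 609875/8003424 = 0.08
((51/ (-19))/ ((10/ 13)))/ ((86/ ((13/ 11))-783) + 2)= 2873/583110 = 0.00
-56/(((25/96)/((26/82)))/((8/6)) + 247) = -93184/412033 = -0.23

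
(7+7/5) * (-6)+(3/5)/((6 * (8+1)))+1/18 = -151/3 = -50.33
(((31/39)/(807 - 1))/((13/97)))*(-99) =-3201/4394 = -0.73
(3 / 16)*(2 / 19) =3/152 = 0.02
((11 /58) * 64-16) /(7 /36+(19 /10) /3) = -20160/4321 = -4.67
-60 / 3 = -20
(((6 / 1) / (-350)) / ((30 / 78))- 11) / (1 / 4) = -38656/875 = -44.18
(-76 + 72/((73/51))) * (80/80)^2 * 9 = -16884/73 = -231.29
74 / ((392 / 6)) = 1.13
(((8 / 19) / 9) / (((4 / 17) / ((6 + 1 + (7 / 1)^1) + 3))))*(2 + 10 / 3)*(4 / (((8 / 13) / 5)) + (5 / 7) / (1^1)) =716720/1197 = 598.76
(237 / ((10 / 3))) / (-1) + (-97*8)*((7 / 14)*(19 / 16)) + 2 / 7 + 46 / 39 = -2895901/5460 = -530.38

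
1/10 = 0.10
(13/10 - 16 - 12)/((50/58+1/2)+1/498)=-1928007/98500 = -19.57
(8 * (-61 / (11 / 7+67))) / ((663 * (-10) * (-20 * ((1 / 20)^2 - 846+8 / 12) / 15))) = 427/448363474 = 0.00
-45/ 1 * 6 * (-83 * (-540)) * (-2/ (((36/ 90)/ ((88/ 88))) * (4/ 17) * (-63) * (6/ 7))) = -4762125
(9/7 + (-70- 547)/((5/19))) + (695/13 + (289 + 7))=-907203/455 = -1993.85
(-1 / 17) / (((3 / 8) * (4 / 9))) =-6/17 = -0.35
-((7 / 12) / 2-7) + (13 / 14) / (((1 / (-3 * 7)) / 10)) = -188.29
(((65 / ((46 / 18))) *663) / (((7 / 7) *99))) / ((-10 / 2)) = -8619/253 = -34.07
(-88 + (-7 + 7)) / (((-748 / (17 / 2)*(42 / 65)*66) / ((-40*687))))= -148850/231 = -644.37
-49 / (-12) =49/12 = 4.08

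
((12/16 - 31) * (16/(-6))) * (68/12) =4114/9 = 457.11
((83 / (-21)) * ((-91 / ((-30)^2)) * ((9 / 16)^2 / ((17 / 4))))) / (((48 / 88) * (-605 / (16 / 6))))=-1079/4488000 = 0.00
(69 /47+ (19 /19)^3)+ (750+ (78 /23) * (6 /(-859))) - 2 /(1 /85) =540845636/928579 = 582.44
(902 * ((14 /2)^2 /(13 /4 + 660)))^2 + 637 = 729364853/143641 = 5077.69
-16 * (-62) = 992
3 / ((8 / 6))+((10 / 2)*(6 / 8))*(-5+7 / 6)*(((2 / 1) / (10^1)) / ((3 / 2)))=1/3 = 0.33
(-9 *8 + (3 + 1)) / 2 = -34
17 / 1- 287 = -270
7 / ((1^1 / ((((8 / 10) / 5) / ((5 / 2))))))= 56/125 = 0.45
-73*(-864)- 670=62402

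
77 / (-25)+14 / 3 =119/75 = 1.59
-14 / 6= -7/3 = -2.33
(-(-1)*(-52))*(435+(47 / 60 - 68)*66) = 208067.60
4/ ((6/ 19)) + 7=19.67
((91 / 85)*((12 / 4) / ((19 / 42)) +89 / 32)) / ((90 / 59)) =30726787/4651200 = 6.61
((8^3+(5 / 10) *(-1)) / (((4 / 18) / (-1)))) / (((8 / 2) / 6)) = -27621/8 = -3452.62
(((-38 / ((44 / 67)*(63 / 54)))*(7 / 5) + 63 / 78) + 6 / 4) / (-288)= 5333/22880 = 0.23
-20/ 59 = -0.34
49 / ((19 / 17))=833/19 = 43.84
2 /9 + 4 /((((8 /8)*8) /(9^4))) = 59053/18 = 3280.72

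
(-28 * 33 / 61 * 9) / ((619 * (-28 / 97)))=28809/37759 = 0.76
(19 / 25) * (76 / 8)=7.22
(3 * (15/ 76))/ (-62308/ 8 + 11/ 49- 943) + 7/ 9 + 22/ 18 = 13005667/6503054 = 2.00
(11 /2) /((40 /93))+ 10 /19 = 20237/1520 = 13.31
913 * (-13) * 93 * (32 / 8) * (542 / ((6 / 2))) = -797691752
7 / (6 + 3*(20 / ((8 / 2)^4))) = 64/57 = 1.12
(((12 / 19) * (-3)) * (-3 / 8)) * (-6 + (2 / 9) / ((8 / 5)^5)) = -2644833/622592 = -4.25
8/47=0.17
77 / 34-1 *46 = -43.74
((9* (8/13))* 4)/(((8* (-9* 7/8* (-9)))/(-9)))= -32/91 = -0.35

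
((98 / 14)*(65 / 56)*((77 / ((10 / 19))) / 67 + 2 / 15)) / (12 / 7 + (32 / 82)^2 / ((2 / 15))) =712385947/108096192 = 6.59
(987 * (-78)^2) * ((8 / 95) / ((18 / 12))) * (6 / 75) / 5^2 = 64052352/59375 = 1078.78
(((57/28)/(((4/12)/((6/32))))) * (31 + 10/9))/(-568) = -16473/254464 = -0.06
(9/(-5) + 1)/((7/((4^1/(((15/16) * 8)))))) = -32/525 = -0.06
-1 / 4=-0.25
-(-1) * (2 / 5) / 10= 0.04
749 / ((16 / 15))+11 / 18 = 101203/144 = 702.80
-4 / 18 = -2/9 = -0.22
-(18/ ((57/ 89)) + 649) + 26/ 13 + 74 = -11421/19 = -601.11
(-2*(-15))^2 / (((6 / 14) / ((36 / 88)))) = 9450/11 = 859.09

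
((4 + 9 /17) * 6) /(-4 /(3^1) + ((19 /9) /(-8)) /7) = -232848/11747 = -19.82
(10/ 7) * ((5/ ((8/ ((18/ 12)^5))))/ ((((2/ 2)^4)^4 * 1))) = 6075/896 = 6.78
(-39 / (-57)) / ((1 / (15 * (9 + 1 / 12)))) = 7085/76 = 93.22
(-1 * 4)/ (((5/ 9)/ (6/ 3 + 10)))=-432/5 = -86.40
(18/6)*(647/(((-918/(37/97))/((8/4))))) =-23939/14841 = -1.61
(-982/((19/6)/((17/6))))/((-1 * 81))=16694/1539 = 10.85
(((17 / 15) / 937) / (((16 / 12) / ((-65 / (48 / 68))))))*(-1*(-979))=-3678103/44976 = -81.78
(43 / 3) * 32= 1376/3 = 458.67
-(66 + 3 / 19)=-1257/19 = -66.16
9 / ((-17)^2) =9/289 = 0.03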